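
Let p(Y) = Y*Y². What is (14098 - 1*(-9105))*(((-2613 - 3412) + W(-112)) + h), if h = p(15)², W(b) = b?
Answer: 264154275064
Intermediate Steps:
p(Y) = Y³
h = 11390625 (h = (15³)² = 3375² = 11390625)
(14098 - 1*(-9105))*(((-2613 - 3412) + W(-112)) + h) = (14098 - 1*(-9105))*(((-2613 - 3412) - 112) + 11390625) = (14098 + 9105)*((-6025 - 112) + 11390625) = 23203*(-6137 + 11390625) = 23203*11384488 = 264154275064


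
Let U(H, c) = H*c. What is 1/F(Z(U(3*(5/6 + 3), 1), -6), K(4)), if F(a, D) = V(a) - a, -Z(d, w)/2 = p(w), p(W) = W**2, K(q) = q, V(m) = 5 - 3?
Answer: 1/74 ≈ 0.013514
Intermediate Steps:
V(m) = 2
Z(d, w) = -2*w**2
F(a, D) = 2 - a
1/F(Z(U(3*(5/6 + 3), 1), -6), K(4)) = 1/(2 - (-2)*(-6)**2) = 1/(2 - (-2)*36) = 1/(2 - 1*(-72)) = 1/(2 + 72) = 1/74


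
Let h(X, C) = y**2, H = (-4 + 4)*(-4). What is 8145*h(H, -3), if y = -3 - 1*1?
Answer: 130320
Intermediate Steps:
y = -4 (y = -3 - 1 = -4)
H = 0 (H = 0*(-4) = 0)
h(X, C) = 16 (h(X, C) = (-4)**2 = 16)
8145*h(H, -3) = 8145*16 = 130320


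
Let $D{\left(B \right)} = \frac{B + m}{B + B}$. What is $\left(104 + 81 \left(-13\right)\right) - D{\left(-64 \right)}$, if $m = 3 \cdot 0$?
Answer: $- \frac{1899}{2} \approx -949.5$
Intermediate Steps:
$m = 0$
$D{\left(B \right)} = \frac{1}{2}$ ($D{\left(B \right)} = \frac{B + 0}{B + B} = \frac{B}{2 B} = B \frac{1}{2 B} = \frac{1}{2}$)
$\left(104 + 81 \left(-13\right)\right) - D{\left(-64 \right)} = \left(104 + 81 \left(-13\right)\right) - \frac{1}{2} = \left(104 - 1053\right) - \frac{1}{2} = -949 - \frac{1}{2} = - \frac{1899}{2}$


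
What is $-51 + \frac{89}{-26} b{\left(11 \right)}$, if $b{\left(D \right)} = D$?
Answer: $- \frac{2305}{26} \approx -88.654$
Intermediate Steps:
$-51 + \frac{89}{-26} b{\left(11 \right)} = -51 + \frac{89}{-26} \cdot 11 = -51 + 89 \left(- \frac{1}{26}\right) 11 = -51 - \frac{979}{26} = - \frac{2305}{26}$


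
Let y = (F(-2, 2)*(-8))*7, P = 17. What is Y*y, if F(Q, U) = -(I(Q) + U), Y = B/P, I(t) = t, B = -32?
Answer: 0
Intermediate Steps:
Y = -32/17 ≈ -1.8824
F(Q, U) = -Q - U (F(Q, U) = -(Q + U) = -Q - U)
y = 0 (y = ((-1*(-2) - 1*2)*(-8))*7 = ((2 - 2)*(-8))*7 = (0*(-8))*7 = 0*7 = 0)
Y*y = -32/17*0 = 0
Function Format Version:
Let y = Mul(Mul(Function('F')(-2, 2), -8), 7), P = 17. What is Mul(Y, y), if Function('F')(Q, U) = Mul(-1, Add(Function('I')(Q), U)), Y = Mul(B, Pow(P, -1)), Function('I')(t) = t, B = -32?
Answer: 0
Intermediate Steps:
Y = Rational(-32, 17) (Y = Mul(-32, Pow(17, -1)) = Mul(-32, Rational(1, 17)) = Rational(-32, 17) ≈ -1.8824)
Function('F')(Q, U) = Add(Mul(-1, Q), Mul(-1, U)) (Function('F')(Q, U) = Mul(-1, Add(Q, U)) = Add(Mul(-1, Q), Mul(-1, U)))
y = 0 (y = Mul(Mul(Add(Mul(-1, -2), Mul(-1, 2)), -8), 7) = Mul(Mul(Add(2, -2), -8), 7) = Mul(Mul(0, -8), 7) = Mul(0, 7) = 0)
Mul(Y, y) = Mul(Rational(-32, 17), 0) = 0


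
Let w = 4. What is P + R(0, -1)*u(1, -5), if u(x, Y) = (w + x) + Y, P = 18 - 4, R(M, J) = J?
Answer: 14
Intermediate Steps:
P = 14
u(x, Y) = 4 + Y + x (u(x, Y) = (4 + x) + Y = 4 + Y + x)
P + R(0, -1)*u(1, -5) = 14 - (4 - 5 + 1) = 14 - 1*0 = 14 + 0 = 14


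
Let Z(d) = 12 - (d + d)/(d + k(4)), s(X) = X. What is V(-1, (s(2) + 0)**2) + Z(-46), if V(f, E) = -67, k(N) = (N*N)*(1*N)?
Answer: -449/9 ≈ -49.889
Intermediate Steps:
k(N) = N**3 (k(N) = N**2*N = N**3)
Z(d) = 12 - 2*d/(64 + d) (Z(d) = 12 - (d + d)/(d + 4**3) = 12 - 2*d/(d + 64) = 12 - 2*d/(64 + d))
V(-1, (s(2) + 0)**2) + Z(-46) = -67 + 2*(384 + 5*(-46))/(64 - 46) = -67 + 2*(384 - 230)/18 = -67 + 2*(1/18)*154 = -67 + 154/9 = -449/9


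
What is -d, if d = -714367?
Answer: 714367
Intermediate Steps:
-d = -1*(-714367) = 714367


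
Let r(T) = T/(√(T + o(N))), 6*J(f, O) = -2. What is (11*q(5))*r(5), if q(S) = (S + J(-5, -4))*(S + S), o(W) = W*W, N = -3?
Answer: 550*√14/3 ≈ 685.97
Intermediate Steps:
o(W) = W²
J(f, O) = -⅓ (J(f, O) = (⅙)*(-2) = -⅓)
q(S) = 2*S*(-⅓ + S) (q(S) = (S - ⅓)*(S + S) = (-⅓ + S)*(2*S) = 2*S*(-⅓ + S))
r(T) = T/√(9 + T) (r(T) = T/(√(T + (-3)²)) = T/(√(T + 9)) = T/(√(9 + T)) = T/√(9 + T))
(11*q(5))*r(5) = (11*((⅔)*5*(-1 + 3*5)))*(5/√(9 + 5)) = (11*((⅔)*5*(-1 + 15)))*(5/√14) = (11*((⅔)*5*14))*(5*(√14/14)) = (11*(140/3))*(5*√14/14) = 1540*(5*√14/14)/3 = 550*√14/3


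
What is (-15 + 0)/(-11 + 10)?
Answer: 15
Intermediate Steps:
(-15 + 0)/(-11 + 10) = -15/(-1) = -1*(-15) = 15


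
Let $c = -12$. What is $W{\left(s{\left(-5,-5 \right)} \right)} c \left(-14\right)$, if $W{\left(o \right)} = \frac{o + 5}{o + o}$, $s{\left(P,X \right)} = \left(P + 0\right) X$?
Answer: $\frac{504}{5} \approx 100.8$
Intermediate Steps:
$s{\left(P,X \right)} = P X$
$W{\left(o \right)} = \frac{5 + o}{2 o}$
$W{\left(s{\left(-5,-5 \right)} \right)} c \left(-14\right) = \frac{5 - -25}{2 \left(\left(-5\right) \left(-5\right)\right)} \left(-12\right) \left(-14\right) = \frac{5 + 25}{2 \cdot 25} \left(-12\right) \left(-14\right) = \frac{1}{2} \cdot \frac{1}{25} \cdot 30 \left(-12\right) \left(-14\right) = \frac{3}{5} \left(-12\right) \left(-14\right) = \left(- \frac{36}{5}\right) \left(-14\right) = \frac{504}{5}$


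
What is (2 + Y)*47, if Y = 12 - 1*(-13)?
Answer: 1269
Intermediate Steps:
Y = 25 (Y = 12 + 13 = 25)
(2 + Y)*47 = (2 + 25)*47 = 27*47 = 1269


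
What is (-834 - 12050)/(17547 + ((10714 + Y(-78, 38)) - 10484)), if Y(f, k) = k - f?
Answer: -12884/17893 ≈ -0.72006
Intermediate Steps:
(-834 - 12050)/(17547 + ((10714 + Y(-78, 38)) - 10484)) = (-834 - 12050)/(17547 + ((10714 + (38 - 1*(-78))) - 10484)) = -12884/(17547 + ((10714 + (38 + 78)) - 10484)) = -12884/(17547 + ((10714 + 116) - 10484)) = -12884/(17547 + (10830 - 10484)) = -12884/(17547 + 346) = -12884/17893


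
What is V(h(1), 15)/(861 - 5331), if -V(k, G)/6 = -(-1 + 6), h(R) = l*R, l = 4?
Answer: -1/149 ≈ -0.0067114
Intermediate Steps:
h(R) = 4*R
V(k, G) = 30 (V(k, G) = -(-6)*(-1 + 6) = -(-6)*5 = -6*(-5) = 30)
V(h(1), 15)/(861 - 5331) = 30/(861 - 5331) = 30/(-4470) = -1/4470*30 = -1/149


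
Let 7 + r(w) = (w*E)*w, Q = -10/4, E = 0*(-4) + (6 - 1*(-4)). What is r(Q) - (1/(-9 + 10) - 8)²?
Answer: 13/2 ≈ 6.5000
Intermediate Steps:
E = 10 (E = 0 + (6 + 4) = 0 + 10 = 10)
Q = -5/2 (Q = -10*¼ = -5/2 ≈ -2.5000)
r(w) = -7 + 10*w² (r(w) = -7 + (w*10)*w = -7 + (10*w)*w = -7 + 10*w²)
r(Q) - (1/(-9 + 10) - 8)² = (-7 + 10*(-5/2)²) - (1/(-9 + 10) - 8)² = (-7 + 10*(25/4)) - (1/1 - 8)² = (-7 + 125/2) - (1 - 8)² = 111/2 - 1*(-7)² = 111/2 - 1*49 = 111/2 - 49 = 13/2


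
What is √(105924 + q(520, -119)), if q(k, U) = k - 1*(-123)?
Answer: √106567 ≈ 326.45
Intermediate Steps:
q(k, U) = 123 + k (q(k, U) = k + 123 = 123 + k)
√(105924 + q(520, -119)) = √(105924 + (123 + 520)) = √(105924 + 643) = √106567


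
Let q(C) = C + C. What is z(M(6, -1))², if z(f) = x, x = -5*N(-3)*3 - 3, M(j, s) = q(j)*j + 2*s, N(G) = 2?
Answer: 1089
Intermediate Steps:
q(C) = 2*C
M(j, s) = 2*s + 2*j² (M(j, s) = (2*j)*j + 2*s = 2*j² + 2*s = 2*s + 2*j²)
x = -33 (x = -5*2*3 - 3 = -10*3 - 3 = -30 - 3 = -33)
z(f) = -33
z(M(6, -1))² = (-33)² = 1089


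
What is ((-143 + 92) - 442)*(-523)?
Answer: 257839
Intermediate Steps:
((-143 + 92) - 442)*(-523) = (-51 - 442)*(-523) = -493*(-523) = 257839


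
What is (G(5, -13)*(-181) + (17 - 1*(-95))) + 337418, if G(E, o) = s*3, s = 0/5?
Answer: 337530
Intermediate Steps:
s = 0 (s = 0*(⅕) = 0)
G(E, o) = 0 (G(E, o) = 0*3 = 0)
(G(5, -13)*(-181) + (17 - 1*(-95))) + 337418 = (0*(-181) + (17 - 1*(-95))) + 337418 = (0 + (17 + 95)) + 337418 = (0 + 112) + 337418 = 112 + 337418 = 337530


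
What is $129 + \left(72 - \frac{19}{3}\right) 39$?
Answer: $2690$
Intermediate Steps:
$129 + \left(72 - \frac{19}{3}\right) 39 = 129 + \frac{197}{3} \cdot 39 = 129 + 2561 = 2690$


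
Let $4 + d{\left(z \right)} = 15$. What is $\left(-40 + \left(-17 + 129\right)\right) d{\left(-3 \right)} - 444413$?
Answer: $-443621$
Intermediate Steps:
$d{\left(z \right)} = 11$ ($d{\left(z \right)} = -4 + 15 = 11$)
$\left(-40 + \left(-17 + 129\right)\right) d{\left(-3 \right)} - 444413 = \left(-40 + \left(-17 + 129\right)\right) 11 - 444413 = \left(-40 + 112\right) 11 - 444413 = 72 \cdot 11 - 444413 = 792 - 444413 = -443621$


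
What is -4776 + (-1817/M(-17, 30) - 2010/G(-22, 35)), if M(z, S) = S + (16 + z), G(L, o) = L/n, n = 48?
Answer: -144571/319 ≈ -453.20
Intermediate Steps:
G(L, o) = L/48
M(z, S) = 16 + S + z
-4776 + (-1817/M(-17, 30) - 2010/G(-22, 35)) = -4776 + (-1817/(16 + 30 - 17) - 2010/((1/48)*(-22))) = -4776 + (-1817/29 - 2010/(-11/24)) = -4776 + (-1817*1/29 - 2010*(-24/11)) = -4776 + (-1817/29 + 48240/11) = -4776 + 1378973/319 = -144571/319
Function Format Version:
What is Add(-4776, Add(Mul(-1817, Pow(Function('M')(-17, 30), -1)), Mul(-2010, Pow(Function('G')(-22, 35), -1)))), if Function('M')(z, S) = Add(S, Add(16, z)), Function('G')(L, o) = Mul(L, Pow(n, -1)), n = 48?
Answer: Rational(-144571, 319) ≈ -453.20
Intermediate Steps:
Function('G')(L, o) = Mul(Rational(1, 48), L) (Function('G')(L, o) = Mul(L, Pow(48, -1)) = Mul(L, Rational(1, 48)) = Mul(Rational(1, 48), L))
Function('M')(z, S) = Add(16, S, z)
Add(-4776, Add(Mul(-1817, Pow(Function('M')(-17, 30), -1)), Mul(-2010, Pow(Function('G')(-22, 35), -1)))) = Add(-4776, Add(Mul(-1817, Pow(Add(16, 30, -17), -1)), Mul(-2010, Pow(Mul(Rational(1, 48), -22), -1)))) = Add(-4776, Add(Mul(-1817, Pow(29, -1)), Mul(-2010, Pow(Rational(-11, 24), -1)))) = Add(-4776, Add(Mul(-1817, Rational(1, 29)), Mul(-2010, Rational(-24, 11)))) = Add(-4776, Add(Rational(-1817, 29), Rational(48240, 11))) = Add(-4776, Rational(1378973, 319)) = Rational(-144571, 319)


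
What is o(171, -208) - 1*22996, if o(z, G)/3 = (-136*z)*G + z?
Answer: 14489261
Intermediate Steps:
o(z, G) = 3*z - 408*G*z (o(z, G) = 3*((-136*z)*G + z) = 3*(-136*G*z + z) = 3*(z - 136*G*z) = 3*z - 408*G*z)
o(171, -208) - 1*22996 = 3*171*(1 - 136*(-208)) - 1*22996 = 3*171*(1 + 28288) - 22996 = 3*171*28289 - 22996 = 14512257 - 22996 = 14489261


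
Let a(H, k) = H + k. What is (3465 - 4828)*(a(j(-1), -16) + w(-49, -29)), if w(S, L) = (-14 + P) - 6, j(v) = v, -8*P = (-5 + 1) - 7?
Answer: 388455/8 ≈ 48557.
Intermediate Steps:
P = 11/8 (P = -((-5 + 1) - 7)/8 = -(-4 - 7)/8 = -1/8*(-11) = 11/8 ≈ 1.3750)
w(S, L) = -149/8 (w(S, L) = (-14 + 11/8) - 6 = -101/8 - 6 = -149/8)
(3465 - 4828)*(a(j(-1), -16) + w(-49, -29)) = (3465 - 4828)*((-1 - 16) - 149/8) = -1363*(-17 - 149/8) = -1363*(-285/8) = 388455/8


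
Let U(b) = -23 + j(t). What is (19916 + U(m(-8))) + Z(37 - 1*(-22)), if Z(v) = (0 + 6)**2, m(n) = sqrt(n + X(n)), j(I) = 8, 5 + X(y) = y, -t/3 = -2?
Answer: 19937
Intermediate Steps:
t = 6 (t = -3*(-2) = 6)
X(y) = -5 + y
m(n) = sqrt(-5 + 2*n) (m(n) = sqrt(n + (-5 + n)) = sqrt(-5 + 2*n))
U(b) = -15 (U(b) = -23 + 8 = -15)
Z(v) = 36 (Z(v) = 6**2 = 36)
(19916 + U(m(-8))) + Z(37 - 1*(-22)) = (19916 - 15) + 36 = 19901 + 36 = 19937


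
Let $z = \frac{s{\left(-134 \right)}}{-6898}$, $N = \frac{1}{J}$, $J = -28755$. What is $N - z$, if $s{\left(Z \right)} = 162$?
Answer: $\frac{2325706}{99175995} \approx 0.02345$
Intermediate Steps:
$N = - \frac{1}{28755}$ ($N = \frac{1}{-28755} = - \frac{1}{28755} \approx -3.4777 \cdot 10^{-5}$)
$z = - \frac{81}{3449}$ ($z = \frac{162}{-6898} = 162 \left(- \frac{1}{6898}\right) = - \frac{81}{3449} \approx -0.023485$)
$N - z = - \frac{1}{28755} - - \frac{81}{3449} = - \frac{1}{28755} + \frac{81}{3449} = \frac{2325706}{99175995}$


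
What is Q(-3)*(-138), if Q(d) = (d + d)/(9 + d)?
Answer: 138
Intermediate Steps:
Q(d) = 2*d/(9 + d) (Q(d) = (2*d)/(9 + d) = 2*d/(9 + d))
Q(-3)*(-138) = (2*(-3)/(9 - 3))*(-138) = (2*(-3)/6)*(-138) = (2*(-3)*(1/6))*(-138) = -1*(-138) = 138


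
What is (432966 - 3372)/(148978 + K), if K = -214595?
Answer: -429594/65617 ≈ -6.5470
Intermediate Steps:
(432966 - 3372)/(148978 + K) = (432966 - 3372)/(148978 - 214595) = 429594/(-65617) = 429594*(-1/65617) = -429594/65617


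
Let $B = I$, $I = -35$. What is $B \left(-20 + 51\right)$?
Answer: $-1085$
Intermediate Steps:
$B = -35$
$B \left(-20 + 51\right) = - 35 \left(-20 + 51\right) = \left(-35\right) 31 = -1085$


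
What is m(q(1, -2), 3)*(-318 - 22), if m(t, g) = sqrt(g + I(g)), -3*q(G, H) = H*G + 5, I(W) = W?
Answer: -340*sqrt(6) ≈ -832.83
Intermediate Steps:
q(G, H) = -5/3 - G*H/3 (q(G, H) = -(H*G + 5)/3 = -(G*H + 5)/3 = -(5 + G*H)/3 = -5/3 - G*H/3)
m(t, g) = sqrt(2)*sqrt(g) (m(t, g) = sqrt(g + g) = sqrt(2*g) = sqrt(2)*sqrt(g))
m(q(1, -2), 3)*(-318 - 22) = (sqrt(2)*sqrt(3))*(-318 - 22) = sqrt(6)*(-340) = -340*sqrt(6)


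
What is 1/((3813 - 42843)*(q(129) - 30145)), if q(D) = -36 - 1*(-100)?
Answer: 1/1174061430 ≈ 8.5174e-10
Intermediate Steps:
q(D) = 64 (q(D) = -36 + 100 = 64)
1/((3813 - 42843)*(q(129) - 30145)) = 1/((3813 - 42843)*(64 - 30145)) = 1/(-39030*(-30081)) = 1/1174061430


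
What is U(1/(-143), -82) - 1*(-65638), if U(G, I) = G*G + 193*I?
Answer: 1018605589/20449 ≈ 49812.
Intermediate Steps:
U(G, I) = G² + 193*I
U(1/(-143), -82) - 1*(-65638) = ((1/(-143))² + 193*(-82)) - 1*(-65638) = ((-1/143)² - 15826) + 65638 = (1/20449 - 15826) + 65638 = -323625873/20449 + 65638 = 1018605589/20449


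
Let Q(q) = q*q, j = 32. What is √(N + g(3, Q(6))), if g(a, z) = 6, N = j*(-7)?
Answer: I*√218 ≈ 14.765*I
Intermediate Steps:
Q(q) = q²
N = -224 (N = 32*(-7) = -224)
√(N + g(3, Q(6))) = √(-224 + 6) = √(-218) = I*√218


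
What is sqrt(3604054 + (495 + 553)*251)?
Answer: 9*sqrt(47742) ≈ 1966.5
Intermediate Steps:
sqrt(3604054 + (495 + 553)*251) = sqrt(3604054 + 1048*251) = sqrt(3604054 + 263048) = sqrt(3867102) = 9*sqrt(47742)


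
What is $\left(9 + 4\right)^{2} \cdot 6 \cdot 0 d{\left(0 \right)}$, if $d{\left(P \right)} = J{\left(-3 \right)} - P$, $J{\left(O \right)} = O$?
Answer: $0$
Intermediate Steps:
$d{\left(P \right)} = -3 - P$
$\left(9 + 4\right)^{2} \cdot 6 \cdot 0 d{\left(0 \right)} = \left(9 + 4\right)^{2} \cdot 6 \cdot 0 \left(-3 - 0\right) = 13^{2} \cdot 0 \left(-3 + 0\right) = 169 \cdot 0 \left(-3\right) = 169 \cdot 0 = 0$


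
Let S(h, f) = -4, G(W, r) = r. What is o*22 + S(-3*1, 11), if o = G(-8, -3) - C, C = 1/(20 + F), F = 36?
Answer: -1971/28 ≈ -70.393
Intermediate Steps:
C = 1/56 (C = 1/(20 + 36) = 1/56 ≈ 0.017857)
o = -169/56 (o = -3 - 1*1/56 = -3 - 1/56 = -169/56 ≈ -3.0179)
o*22 + S(-3*1, 11) = -169/56*22 - 4 = -1859/28 - 4 = -1971/28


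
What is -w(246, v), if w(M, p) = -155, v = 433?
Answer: 155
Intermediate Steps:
-w(246, v) = -1*(-155) = 155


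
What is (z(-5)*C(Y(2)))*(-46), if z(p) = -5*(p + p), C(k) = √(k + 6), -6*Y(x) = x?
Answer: -2300*√51/3 ≈ -5475.1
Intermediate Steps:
Y(x) = -x/6
C(k) = √(6 + k)
z(p) = -10*p
(z(-5)*C(Y(2)))*(-46) = ((-10*(-5))*√(6 - ⅙*2))*(-46) = (50*√(6 - ⅓))*(-46) = (50*√(17/3))*(-46) = (50*(√51/3))*(-46) = (50*√51/3)*(-46) = -2300*√51/3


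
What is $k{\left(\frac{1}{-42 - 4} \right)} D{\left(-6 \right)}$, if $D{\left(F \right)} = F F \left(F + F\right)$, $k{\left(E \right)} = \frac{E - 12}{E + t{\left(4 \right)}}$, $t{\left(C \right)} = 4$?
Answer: $\frac{79632}{61} \approx 1305.4$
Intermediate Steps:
$k{\left(E \right)} = \frac{-12 + E}{4 + E}$ ($k{\left(E \right)} = \frac{E - 12}{E + 4} = \frac{-12 + E}{4 + E}$)
$D{\left(F \right)} = 2 F^{3}$ ($D{\left(F \right)} = F^{2} \cdot 2 F = 2 F^{3}$)
$k{\left(\frac{1}{-42 - 4} \right)} D{\left(-6 \right)} = \frac{-12 + \frac{1}{-42 - 4}}{4 + \frac{1}{-42 - 4}} \cdot 2 \left(-6\right)^{3} = \frac{-12 + \frac{1}{-46}}{4 + \frac{1}{-46}} \cdot 2 \left(-216\right) = \frac{-12 - \frac{1}{46}}{4 - \frac{1}{46}} \left(-432\right) = \frac{1}{\frac{183}{46}} \left(- \frac{553}{46}\right) \left(-432\right) = \frac{46}{183} \left(- \frac{553}{46}\right) \left(-432\right) = \left(- \frac{553}{183}\right) \left(-432\right) = \frac{79632}{61}$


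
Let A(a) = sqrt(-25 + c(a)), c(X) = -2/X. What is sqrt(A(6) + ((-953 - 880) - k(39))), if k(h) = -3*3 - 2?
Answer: sqrt(-16398 + 6*I*sqrt(57))/3 ≈ 0.058958 + 42.685*I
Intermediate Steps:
k(h) = -11 (k(h) = -9 - 2 = -11)
A(a) = sqrt(-25 - 2/a)
sqrt(A(6) + ((-953 - 880) - k(39))) = sqrt(sqrt(-25 - 2/6) + ((-953 - 880) - 1*(-11))) = sqrt(sqrt(-25 - 2*1/6) + (-1833 + 11)) = sqrt(sqrt(-25 - 1/3) - 1822) = sqrt(sqrt(-76/3) - 1822) = sqrt(2*I*sqrt(57)/3 - 1822) = sqrt(-1822 + 2*I*sqrt(57)/3)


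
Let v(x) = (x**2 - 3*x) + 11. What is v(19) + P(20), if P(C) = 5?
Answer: 320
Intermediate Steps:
v(x) = 11 + x**2 - 3*x
v(19) + P(20) = (11 + 19**2 - 3*19) + 5 = (11 + 361 - 57) + 5 = 315 + 5 = 320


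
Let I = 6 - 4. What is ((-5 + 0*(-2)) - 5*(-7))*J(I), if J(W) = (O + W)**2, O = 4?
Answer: 1080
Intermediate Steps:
I = 2
J(W) = (4 + W)**2
((-5 + 0*(-2)) - 5*(-7))*J(I) = ((-5 + 0*(-2)) - 5*(-7))*(4 + 2)**2 = ((-5 + 0) + 35)*6**2 = (-5 + 35)*36 = 30*36 = 1080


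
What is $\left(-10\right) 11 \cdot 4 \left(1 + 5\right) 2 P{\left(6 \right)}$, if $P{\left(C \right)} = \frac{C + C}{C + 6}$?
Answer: $-5280$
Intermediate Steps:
$P{\left(C \right)} = \frac{2 C}{6 + C}$
$\left(-10\right) 11 \cdot 4 \left(1 + 5\right) 2 P{\left(6 \right)} = \left(-10\right) 11 \cdot 4 \left(1 + 5\right) 2 \cdot 2 \cdot 6 \frac{1}{6 + 6} = - 110 \cdot 4 \cdot 6 \cdot 2 \cdot 2 \cdot 6 \cdot \frac{1}{12} = - 110 \cdot 24 \cdot 2 \cdot 2 \cdot 6 \cdot \frac{1}{12} = - 110 \cdot 48 \cdot 1 = \left(-110\right) 48 = -5280$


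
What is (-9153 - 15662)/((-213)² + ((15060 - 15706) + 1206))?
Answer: -24815/45929 ≈ -0.54029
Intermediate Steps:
(-9153 - 15662)/((-213)² + ((15060 - 15706) + 1206)) = -24815/(45369 + (-646 + 1206)) = -24815/(45369 + 560) = -24815/45929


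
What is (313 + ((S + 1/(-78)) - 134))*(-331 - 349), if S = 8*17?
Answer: -8353460/39 ≈ -2.1419e+5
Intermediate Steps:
S = 136
(313 + ((S + 1/(-78)) - 134))*(-331 - 349) = (313 + ((136 + 1/(-78)) - 134))*(-331 - 349) = (313 + ((136 - 1/78) - 134))*(-680) = (313 + (10607/78 - 134))*(-680) = (313 + 155/78)*(-680) = (24569/78)*(-680) = -8353460/39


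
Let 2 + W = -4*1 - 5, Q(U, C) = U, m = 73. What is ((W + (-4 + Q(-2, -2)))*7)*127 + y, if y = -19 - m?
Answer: -15205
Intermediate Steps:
W = -11 (W = -2 + (-4*1 - 5) = -2 + (-4 - 5) = -2 - 9 = -11)
y = -92 (y = -19 - 1*73 = -19 - 73 = -92)
((W + (-4 + Q(-2, -2)))*7)*127 + y = ((-11 + (-4 - 2))*7)*127 - 92 = ((-11 - 6)*7)*127 - 92 = -17*7*127 - 92 = -119*127 - 92 = -15113 - 92 = -15205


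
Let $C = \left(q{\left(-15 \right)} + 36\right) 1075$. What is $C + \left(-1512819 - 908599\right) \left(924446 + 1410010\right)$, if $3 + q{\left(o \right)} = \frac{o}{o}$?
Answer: $-5652693742058$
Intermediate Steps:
$q{\left(o \right)} = -2$ ($q{\left(o \right)} = -3 + \frac{o}{o} = -3 + 1 = -2$)
$C = 36550$ ($C = \left(-2 + 36\right) 1075 = 34 \cdot 1075 = 36550$)
$C + \left(-1512819 - 908599\right) \left(924446 + 1410010\right) = 36550 + \left(-1512819 - 908599\right) \left(924446 + 1410010\right) = 36550 - 5652693778608 = -5652693742058$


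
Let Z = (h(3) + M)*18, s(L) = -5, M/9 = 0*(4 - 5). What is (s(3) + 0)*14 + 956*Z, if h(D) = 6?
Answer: 103178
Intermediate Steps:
M = 0 (M = 9*(0*(4 - 5)) = 9*(0*(-1)) = 9*0 = 0)
Z = 108 (Z = (6 + 0)*18 = 6*18 = 108)
(s(3) + 0)*14 + 956*Z = (-5 + 0)*14 + 956*108 = -5*14 + 103248 = -70 + 103248 = 103178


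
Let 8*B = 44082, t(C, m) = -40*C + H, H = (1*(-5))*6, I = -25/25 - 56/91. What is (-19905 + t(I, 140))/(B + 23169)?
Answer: -344420/497107 ≈ -0.69285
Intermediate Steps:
I = -21/13 (I = -25*1/25 - 56*1/91 = -1 - 8/13 = -21/13 ≈ -1.6154)
H = -30 (H = -5*6 = -30)
t(C, m) = -30 - 40*C (t(C, m) = -40*C - 30 = -30 - 40*C)
B = 22041/4 (B = (1/8)*44082 = 22041/4 ≈ 5510.3)
(-19905 + t(I, 140))/(B + 23169) = (-19905 + (-30 - 40*(-21/13)))/(22041/4 + 23169) = (-19905 + (-30 + 840/13))/(114717/4) = (-19905 + 450/13)*(4/114717) = -258315/13*4/114717 = -344420/497107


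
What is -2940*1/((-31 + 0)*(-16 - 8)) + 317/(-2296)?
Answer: -291087/71176 ≈ -4.0897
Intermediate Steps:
-2940*1/((-31 + 0)*(-16 - 8)) + 317/(-2296) = -2940/((-24*(-31))) + 317*(-1/2296) = -2940/744 - 317/2296 = -2940*1/744 - 317/2296 = -245/62 - 317/2296 = -291087/71176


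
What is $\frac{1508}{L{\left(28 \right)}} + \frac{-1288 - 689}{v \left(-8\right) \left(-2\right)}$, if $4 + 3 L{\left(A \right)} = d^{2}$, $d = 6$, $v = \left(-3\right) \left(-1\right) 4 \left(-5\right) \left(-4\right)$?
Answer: $\frac{180301}{1280} \approx 140.86$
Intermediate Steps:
$v = 240$ ($v = 3 \left(\left(-20\right) \left(-4\right)\right) = 3 \cdot 80 = 240$)
$L{\left(A \right)} = \frac{32}{3}$ ($L{\left(A \right)} = - \frac{4}{3} + \frac{6^{2}}{3} = - \frac{4}{3} + \frac{1}{3} \cdot 36 = - \frac{4}{3} + 12 = \frac{32}{3}$)
$\frac{1508}{L{\left(28 \right)}} + \frac{-1288 - 689}{v \left(-8\right) \left(-2\right)} = \frac{1508}{\frac{32}{3}} + \frac{-1288 - 689}{240 \left(-8\right) \left(-2\right)} = 1508 \cdot \frac{3}{32} - \frac{1977}{\left(-1920\right) \left(-2\right)} = \frac{1131}{8} - \frac{1977}{3840} = \frac{1131}{8} - \frac{659}{1280} = \frac{180301}{1280}$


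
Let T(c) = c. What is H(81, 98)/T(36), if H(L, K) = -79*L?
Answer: -711/4 ≈ -177.75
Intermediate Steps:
H(81, 98)/T(36) = -79*81/36 = -6399*1/36 = -711/4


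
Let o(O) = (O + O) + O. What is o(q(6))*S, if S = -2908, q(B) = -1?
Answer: 8724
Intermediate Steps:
o(O) = 3*O (o(O) = 2*O + O = 3*O)
o(q(6))*S = (3*(-1))*(-2908) = -3*(-2908) = 8724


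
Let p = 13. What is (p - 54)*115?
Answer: -4715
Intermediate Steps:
(p - 54)*115 = (13 - 54)*115 = -41*115 = -4715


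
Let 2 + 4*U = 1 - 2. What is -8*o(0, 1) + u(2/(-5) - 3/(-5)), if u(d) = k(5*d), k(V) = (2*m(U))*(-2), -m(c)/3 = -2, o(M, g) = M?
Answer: -24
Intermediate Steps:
U = -3/4 (U = -1/2 + (1 - 2)/4 = -1/2 + (1/4)*(-1) = -1/2 - 1/4 = -3/4 ≈ -0.75000)
m(c) = 6 (m(c) = -3*(-2) = 6)
k(V) = -24 (k(V) = (2*6)*(-2) = 12*(-2) = -24)
u(d) = -24
-8*o(0, 1) + u(2/(-5) - 3/(-5)) = -8*0 - 24 = 0 - 24 = -24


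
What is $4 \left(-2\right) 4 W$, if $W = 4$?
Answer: $-128$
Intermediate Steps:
$4 \left(-2\right) 4 W = 4 \left(-2\right) 4 \cdot 4 = 4 \left(\left(-8\right) 4\right) = 4 \left(-32\right) = -128$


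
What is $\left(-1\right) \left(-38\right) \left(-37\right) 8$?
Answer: $-11248$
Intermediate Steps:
$\left(-1\right) \left(-38\right) \left(-37\right) 8 = 38 \left(-37\right) 8 = \left(-1406\right) 8 = -11248$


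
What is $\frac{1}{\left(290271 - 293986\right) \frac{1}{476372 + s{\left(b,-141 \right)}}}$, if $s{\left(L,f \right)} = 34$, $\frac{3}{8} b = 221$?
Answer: $- \frac{476406}{3715} \approx -128.24$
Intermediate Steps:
$b = \frac{1768}{3}$ ($b = \frac{8}{3} \cdot 221 = \frac{1768}{3} \approx 589.33$)
$\frac{1}{\left(290271 - 293986\right) \frac{1}{476372 + s{\left(b,-141 \right)}}} = \frac{1}{\left(290271 - 293986\right) \frac{1}{476372 + 34}} = \frac{1}{\left(-3715\right) \frac{1}{476406}} = \frac{1}{- \frac{3715}{476406}} = - \frac{476406}{3715}$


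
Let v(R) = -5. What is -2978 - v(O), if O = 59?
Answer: -2973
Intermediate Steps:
-2978 - v(O) = -2978 - 1*(-5) = -2978 + 5 = -2973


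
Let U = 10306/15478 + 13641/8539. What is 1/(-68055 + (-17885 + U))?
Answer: -66083321/5679051037574 ≈ -1.1636e-5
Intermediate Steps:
U = 149569166/66083321 (U = 10306*(1/15478) + 13641*(1/8539) = 5153/7739 + 13641/8539 = 149569166/66083321 ≈ 2.2633)
1/(-68055 + (-17885 + U)) = 1/(-68055 + (-17885 + 149569166/66083321)) = 1/(-68055 - 1181750626919/66083321) = 1/(-5679051037574/66083321) = -66083321/5679051037574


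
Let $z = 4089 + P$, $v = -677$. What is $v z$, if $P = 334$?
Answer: $-2994371$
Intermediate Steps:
$z = 4423$ ($z = 4089 + 334 = 4423$)
$v z = \left(-677\right) 4423 = -2994371$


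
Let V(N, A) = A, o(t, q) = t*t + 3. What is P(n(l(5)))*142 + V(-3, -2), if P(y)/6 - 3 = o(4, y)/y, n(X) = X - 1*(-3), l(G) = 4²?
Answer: 3406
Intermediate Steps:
l(G) = 16
o(t, q) = 3 + t² (o(t, q) = t² + 3 = 3 + t²)
n(X) = 3 + X (n(X) = X + 3 = 3 + X)
P(y) = 18 + 114/y (P(y) = 18 + 6*((3 + 4²)/y) = 18 + 6*((3 + 16)/y) = 18 + 6*(19/y) = 18 + 114/y)
P(n(l(5)))*142 + V(-3, -2) = (18 + 114/(3 + 16))*142 - 2 = (18 + 114/19)*142 - 2 = (18 + 114*(1/19))*142 - 2 = (18 + 6)*142 - 2 = 24*142 - 2 = 3408 - 2 = 3406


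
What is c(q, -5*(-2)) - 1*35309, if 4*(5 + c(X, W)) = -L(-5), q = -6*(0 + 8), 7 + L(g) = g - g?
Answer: -141249/4 ≈ -35312.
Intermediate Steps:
L(g) = -7 (L(g) = -7 + (g - g) = -7 + 0 = -7)
q = -48 (q = -6*8 = -48)
c(X, W) = -13/4 (c(X, W) = -5 + (-1*(-7))/4 = -5 + (¼)*7 = -5 + 7/4 = -13/4)
c(q, -5*(-2)) - 1*35309 = -13/4 - 1*35309 = -13/4 - 35309 = -141249/4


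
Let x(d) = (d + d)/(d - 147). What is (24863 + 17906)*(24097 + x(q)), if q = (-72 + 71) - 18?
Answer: 85540993830/83 ≈ 1.0306e+9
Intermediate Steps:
q = -19 (q = -1 - 18 = -19)
x(d) = 2*d/(-147 + d) (x(d) = (2*d)/(-147 + d) = 2*d/(-147 + d))
(24863 + 17906)*(24097 + x(q)) = (24863 + 17906)*(24097 + 2*(-19)/(-147 - 19)) = 42769*(24097 + 2*(-19)/(-166)) = 42769*(24097 + 2*(-19)*(-1/166)) = 42769*(24097 + 19/83) = 42769*(2000070/83) = 85540993830/83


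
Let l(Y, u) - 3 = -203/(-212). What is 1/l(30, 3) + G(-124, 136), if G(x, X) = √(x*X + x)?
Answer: 212/839 + 2*I*√4247 ≈ 0.25268 + 130.34*I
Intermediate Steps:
l(Y, u) = 839/212 (l(Y, u) = 3 - 203/(-212) = 3 - 203*(-1/212) = 3 + 203/212 = 839/212)
G(x, X) = √(x + X*x) (G(x, X) = √(X*x + x) = √(x + X*x))
1/l(30, 3) + G(-124, 136) = 1/(839/212) + √(-124*(1 + 136)) = 212/839 + √(-124*137) = 212/839 + √(-16988) = 212/839 + 2*I*√4247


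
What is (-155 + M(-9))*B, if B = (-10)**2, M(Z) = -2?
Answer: -15700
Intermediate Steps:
B = 100
(-155 + M(-9))*B = (-155 - 2)*100 = -157*100 = -15700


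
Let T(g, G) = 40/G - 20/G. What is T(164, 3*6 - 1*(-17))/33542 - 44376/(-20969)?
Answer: 5209651210/2461697693 ≈ 2.1163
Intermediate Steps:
T(g, G) = 20/G
T(164, 3*6 - 1*(-17))/33542 - 44376/(-20969) = (20/(3*6 - 1*(-17)))/33542 - 44376/(-20969) = (20/(18 + 17))*(1/33542) - 44376*(-1/20969) = (20/35)*(1/33542) + 44376/20969 = (20*(1/35))*(1/33542) + 44376/20969 = (4/7)*(1/33542) + 44376/20969 = 2/117397 + 44376/20969 = 5209651210/2461697693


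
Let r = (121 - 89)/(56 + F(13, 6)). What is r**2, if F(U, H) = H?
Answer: 256/961 ≈ 0.26639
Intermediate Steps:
r = 16/31 (r = (121 - 89)/(56 + 6) = 32/62 = 32*(1/62) = 16/31 ≈ 0.51613)
r**2 = (16/31)**2 = 256/961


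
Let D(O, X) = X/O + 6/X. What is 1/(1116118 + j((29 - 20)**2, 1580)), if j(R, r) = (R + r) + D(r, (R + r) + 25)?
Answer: 221990/248135997883 ≈ 8.9463e-7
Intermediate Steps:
D(O, X) = 6/X + X/O
j(R, r) = R + r + 6/(25 + R + r) + (25 + R + r)/r (j(R, r) = (R + r) + (6/((R + r) + 25) + ((R + r) + 25)/r) = (R + r) + (6/(25 + R + r) + (25 + R + r)/r) = R + r + 6/(25 + R + r) + (25 + R + r)/r)
1/(1116118 + j((29 - 20)**2, 1580)) = 1/(1116118 + ((25 + (29 - 20)**2 + 1580)**2 + 6*1580 + 1580*((29 - 20)**2 + 1580)*(25 + (29 - 20)**2 + 1580))/(1580*(25 + (29 - 20)**2 + 1580))) = 1/(1116118 + ((25 + 9**2 + 1580)**2 + 9480 + 1580*(9**2 + 1580)*(25 + 9**2 + 1580))/(1580*(25 + 9**2 + 1580))) = 1/(1116118 + ((25 + 81 + 1580)**2 + 9480 + 1580*(81 + 1580)*(25 + 81 + 1580))/(1580*(25 + 81 + 1580))) = 1/(1116118 + (1/1580)*(1686**2 + 9480 + 1580*1661*1686)/1686) = 1/(1116118 + (1/1580)*(1/1686)*(2842596 + 9480 + 4424704680)) = 1/(1116118 + (1/1580)*(1/1686)*4427556756) = 1/(1116118 + 368963063/221990) = 1/(248135997883/221990) = 221990/248135997883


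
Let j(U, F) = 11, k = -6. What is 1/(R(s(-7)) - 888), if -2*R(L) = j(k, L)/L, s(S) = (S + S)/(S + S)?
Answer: -2/1787 ≈ -0.0011192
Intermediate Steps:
s(S) = 1 (s(S) = (2*S)/((2*S)) = (2*S)*(1/(2*S)) = 1)
R(L) = -11/(2*L)
1/(R(s(-7)) - 888) = 1/(-11/2/1 - 888) = 1/(-11/2*1 - 888) = 1/(-11/2 - 888) = 1/(-1787/2) = -2/1787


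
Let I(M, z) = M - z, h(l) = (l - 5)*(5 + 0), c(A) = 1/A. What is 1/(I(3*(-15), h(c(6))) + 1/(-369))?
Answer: -738/15377 ≈ -0.047994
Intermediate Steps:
h(l) = -25 + 5*l (h(l) = (-5 + l)*5 = -25 + 5*l)
1/(I(3*(-15), h(c(6))) + 1/(-369)) = 1/((3*(-15) - (-25 + 5/6)) + 1/(-369)) = 1/((-45 - (-25 + 5*(⅙))) - 1/369) = 1/((-45 - (-25 + ⅚)) - 1/369) = 1/((-45 - 1*(-145/6)) - 1/369) = 1/((-45 + 145/6) - 1/369) = 1/(-125/6 - 1/369) = 1/(-15377/738) = -738/15377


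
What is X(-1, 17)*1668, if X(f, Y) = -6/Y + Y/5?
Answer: 432012/85 ≈ 5082.5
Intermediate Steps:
X(f, Y) = -6/Y + Y/5 (X(f, Y) = -6/Y + Y*(1/5) = -6/Y + Y/5)
X(-1, 17)*1668 = (-6/17 + (1/5)*17)*1668 = (-6*1/17 + 17/5)*1668 = (-6/17 + 17/5)*1668 = (259/85)*1668 = 432012/85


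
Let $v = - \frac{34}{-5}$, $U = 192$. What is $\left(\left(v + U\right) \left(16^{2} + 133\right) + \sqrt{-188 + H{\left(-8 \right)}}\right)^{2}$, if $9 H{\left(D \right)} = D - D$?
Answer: $\frac{149510590856}{25} + \frac{1546664 i \sqrt{47}}{5} \approx 5.9804 \cdot 10^{9} + 2.1207 \cdot 10^{6} i$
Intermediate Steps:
$H{\left(D \right)} = 0$ ($H{\left(D \right)} = \frac{D - D}{9} = \frac{1}{9} \cdot 0 = 0$)
$v = \frac{34}{5}$ ($v = \left(-34\right) \left(- \frac{1}{5}\right) = \frac{34}{5} \approx 6.8$)
$\left(\left(v + U\right) \left(16^{2} + 133\right) + \sqrt{-188 + H{\left(-8 \right)}}\right)^{2} = \left(\left(\frac{34}{5} + 192\right) \left(16^{2} + 133\right) + \sqrt{-188 + 0}\right)^{2} = \left(\frac{994 \left(256 + 133\right)}{5} + \sqrt{-188}\right)^{2} = \left(\frac{994}{5} \cdot 389 + 2 i \sqrt{47}\right)^{2} = \left(\frac{386666}{5} + 2 i \sqrt{47}\right)^{2}$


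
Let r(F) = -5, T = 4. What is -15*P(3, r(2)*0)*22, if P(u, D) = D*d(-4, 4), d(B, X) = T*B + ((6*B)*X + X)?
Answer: 0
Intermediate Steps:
d(B, X) = X + 4*B + 6*B*X (d(B, X) = 4*B + ((6*B)*X + X) = 4*B + (6*B*X + X) = 4*B + (X + 6*B*X) = X + 4*B + 6*B*X)
P(u, D) = -108*D (P(u, D) = D*(4 + 4*(-4) + 6*(-4)*4) = D*(4 - 16 - 96) = D*(-108) = -108*D)
-15*P(3, r(2)*0)*22 = -(-1620)*(-5*0)*22 = -(-1620)*0*22 = -15*0*22 = 0*22 = 0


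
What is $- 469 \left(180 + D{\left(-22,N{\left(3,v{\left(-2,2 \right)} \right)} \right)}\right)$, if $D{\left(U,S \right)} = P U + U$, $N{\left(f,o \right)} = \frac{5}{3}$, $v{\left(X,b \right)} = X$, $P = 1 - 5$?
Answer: $-115374$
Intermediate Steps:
$P = -4$ ($P = 1 - 5 = -4$)
$N{\left(f,o \right)} = \frac{5}{3}$ ($N{\left(f,o \right)} = 5 \cdot \frac{1}{3} = \frac{5}{3}$)
$D{\left(U,S \right)} = - 3 U$ ($D{\left(U,S \right)} = - 4 U + U = - 3 U$)
$- 469 \left(180 + D{\left(-22,N{\left(3,v{\left(-2,2 \right)} \right)} \right)}\right) = - 469 \left(180 - -66\right) = - 469 \left(180 + 66\right) = \left(-469\right) 246 = -115374$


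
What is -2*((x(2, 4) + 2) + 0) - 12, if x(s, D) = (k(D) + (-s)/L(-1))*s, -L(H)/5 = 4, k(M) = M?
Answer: -162/5 ≈ -32.400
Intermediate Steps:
L(H) = -20 (L(H) = -5*4 = -20)
x(s, D) = s*(D + s/20) (x(s, D) = (D - s/(-20))*s = (D - s*(-1/20))*s = (D + s/20)*s = s*(D + s/20))
-2*((x(2, 4) + 2) + 0) - 12 = -2*(((1/20)*2*(2 + 20*4) + 2) + 0) - 12 = -2*(((1/20)*2*(2 + 80) + 2) + 0) - 12 = -2*(((1/20)*2*82 + 2) + 0) - 12 = -2*((41/5 + 2) + 0) - 12 = -2*(51/5 + 0) - 12 = -2*51/5 - 12 = -102/5 - 12 = -162/5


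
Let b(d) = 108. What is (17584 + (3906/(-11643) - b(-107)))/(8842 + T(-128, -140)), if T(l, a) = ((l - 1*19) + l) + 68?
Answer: 67823054/33512435 ≈ 2.0238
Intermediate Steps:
T(l, a) = 49 + 2*l (T(l, a) = ((l - 19) + l) + 68 = ((-19 + l) + l) + 68 = (-19 + 2*l) + 68 = 49 + 2*l)
(17584 + (3906/(-11643) - b(-107)))/(8842 + T(-128, -140)) = (17584 + (3906/(-11643) - 1*108))/(8842 + (49 + 2*(-128))) = (17584 + (3906*(-1/11643) - 108))/(8842 + (49 - 256)) = (17584 + (-1302/3881 - 108))/(8842 - 207) = (17584 - 420450/3881)/8635 = (67823054/3881)*(1/8635) = 67823054/33512435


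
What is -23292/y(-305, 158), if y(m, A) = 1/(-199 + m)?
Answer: 11739168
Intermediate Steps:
-23292/y(-305, 158) = -23292/(1/(-199 - 305)) = -23292/(1/(-504)) = -23292/(-1/504) = -23292*(-504) = 11739168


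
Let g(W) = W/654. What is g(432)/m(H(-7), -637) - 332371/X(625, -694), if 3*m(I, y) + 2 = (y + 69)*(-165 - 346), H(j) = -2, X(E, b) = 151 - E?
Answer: 66551643091/94910442 ≈ 701.21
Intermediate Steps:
g(W) = W/654 (g(W) = W*(1/654) = W/654)
m(I, y) = -35261/3 - 511*y/3 (m(I, y) = -⅔ + ((y + 69)*(-165 - 346))/3 = -⅔ + ((69 + y)*(-511))/3 = -⅔ + (-35259 - 511*y)/3 = -⅔ + (-11753 - 511*y/3) = -35261/3 - 511*y/3)
g(432)/m(H(-7), -637) - 332371/X(625, -694) = ((1/654)*432)/(-35261/3 - 511/3*(-637)) - 332371/(151 - 1*625) = 72/(109*(-35261/3 + 325507/3)) - 332371/(151 - 625) = 72/(109*(290246/3)) - 332371/(-474) = (72/109)*(3/290246) - 332371*(-1/474) = 108/15818407 + 332371/474 = 66551643091/94910442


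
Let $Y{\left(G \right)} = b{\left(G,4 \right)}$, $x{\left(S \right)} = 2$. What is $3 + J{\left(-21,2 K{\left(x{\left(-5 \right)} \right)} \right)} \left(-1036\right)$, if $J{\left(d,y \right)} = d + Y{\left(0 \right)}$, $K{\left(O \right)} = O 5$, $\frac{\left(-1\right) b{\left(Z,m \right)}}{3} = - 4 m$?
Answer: $-27969$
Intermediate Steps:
$b{\left(Z,m \right)} = 12 m$ ($b{\left(Z,m \right)} = - 3 \left(- 4 m\right) = 12 m$)
$Y{\left(G \right)} = 48$ ($Y{\left(G \right)} = 12 \cdot 4 = 48$)
$K{\left(O \right)} = 5 O$
$J{\left(d,y \right)} = 48 + d$ ($J{\left(d,y \right)} = d + 48 = 48 + d$)
$3 + J{\left(-21,2 K{\left(x{\left(-5 \right)} \right)} \right)} \left(-1036\right) = 3 + \left(48 - 21\right) \left(-1036\right) = 3 + 27 \left(-1036\right) = 3 - 27972 = -27969$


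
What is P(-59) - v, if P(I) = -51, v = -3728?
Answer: 3677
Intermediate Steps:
P(-59) - v = -51 - 1*(-3728) = -51 + 3728 = 3677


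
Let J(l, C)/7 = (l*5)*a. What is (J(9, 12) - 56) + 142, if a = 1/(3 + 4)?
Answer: 131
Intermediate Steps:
a = ⅐ (a = 1/7 = ⅐ ≈ 0.14286)
J(l, C) = 5*l (J(l, C) = 7*((l*5)*(⅐)) = 7*((5*l)*(⅐)) = 7*(5*l/7) = 5*l)
(J(9, 12) - 56) + 142 = (5*9 - 56) + 142 = (45 - 56) + 142 = -11 + 142 = 131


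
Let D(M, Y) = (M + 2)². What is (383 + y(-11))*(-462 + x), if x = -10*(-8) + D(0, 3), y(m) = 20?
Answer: -152334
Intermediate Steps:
D(M, Y) = (2 + M)²
x = 84 (x = -10*(-8) + (2 + 0)² = 80 + 2² = 80 + 4 = 84)
(383 + y(-11))*(-462 + x) = (383 + 20)*(-462 + 84) = 403*(-378) = -152334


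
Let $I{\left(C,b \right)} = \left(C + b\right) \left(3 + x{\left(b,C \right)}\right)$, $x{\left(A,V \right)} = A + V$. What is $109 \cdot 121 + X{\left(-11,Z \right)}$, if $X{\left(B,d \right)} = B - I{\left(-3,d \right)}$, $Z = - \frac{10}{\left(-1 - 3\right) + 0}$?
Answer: $\frac{52717}{4} \approx 13179.0$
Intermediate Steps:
$Z = \frac{5}{2}$ ($Z = - \frac{10}{-4 + 0} = - \frac{10}{-4} = \left(-10\right) \left(- \frac{1}{4}\right) = \frac{5}{2} \approx 2.5$)
$I{\left(C,b \right)} = \left(C + b\right) \left(3 + C + b\right)$ ($I{\left(C,b \right)} = \left(C + b\right) \left(3 + \left(b + C\right)\right) = \left(C + b\right) \left(3 + \left(C + b\right)\right) = \left(C + b\right) \left(3 + C + b\right)$)
$X{\left(B,d \right)} = B - d \left(-3 + d\right)$ ($X{\left(B,d \right)} = B - \left(3 \left(-3\right) + 3 d - 3 \left(-3 + d\right) + d \left(-3 + d\right)\right) = B - \left(-9 + 3 d - \left(-9 + 3 d\right) + d \left(-3 + d\right)\right) = B - d \left(-3 + d\right)$)
$109 \cdot 121 + X{\left(-11,Z \right)} = 109 \cdot 121 - \left(11 + \frac{5 \left(-3 + \frac{5}{2}\right)}{2}\right) = 13189 - \left(11 + \frac{5}{2} \left(- \frac{1}{2}\right)\right) = 13189 + \left(-11 + \frac{5}{4}\right) = 13189 - \frac{39}{4} = \frac{52717}{4}$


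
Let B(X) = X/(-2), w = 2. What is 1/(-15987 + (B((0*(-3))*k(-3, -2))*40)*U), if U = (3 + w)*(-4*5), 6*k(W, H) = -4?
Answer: -1/15987 ≈ -6.2551e-5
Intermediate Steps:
k(W, H) = -2/3 (k(W, H) = (1/6)*(-4) = -2/3)
B(X) = -X/2 (B(X) = X*(-1/2) = -X/2)
U = -100 (U = (3 + 2)*(-4*5) = 5*(-20) = -100)
1/(-15987 + (B((0*(-3))*k(-3, -2))*40)*U) = 1/(-15987 + (-0*(-3)*(-2)/(2*3)*40)*(-100)) = 1/(-15987 + (-0*(-2)/3*40)*(-100)) = 1/(-15987 + (-1/2*0*40)*(-100)) = 1/(-15987 + (0*40)*(-100)) = 1/(-15987 + 0*(-100)) = 1/(-15987 + 0) = 1/(-15987) = -1/15987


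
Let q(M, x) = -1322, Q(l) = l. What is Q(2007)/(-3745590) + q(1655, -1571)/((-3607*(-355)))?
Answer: -100288045/63948957482 ≈ -0.0015683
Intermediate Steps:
Q(2007)/(-3745590) + q(1655, -1571)/((-3607*(-355))) = 2007/(-3745590) - 1322/((-3607*(-355))) = 2007*(-1/3745590) - 1322/1280485 = -669/1248530 - 1322*1/1280485 = -669/1248530 - 1322/1280485 = -100288045/63948957482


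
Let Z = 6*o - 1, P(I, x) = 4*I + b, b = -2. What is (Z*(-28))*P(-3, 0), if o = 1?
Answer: 1960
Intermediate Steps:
P(I, x) = -2 + 4*I (P(I, x) = 4*I - 2 = -2 + 4*I)
Z = 5 (Z = 6*1 - 1 = 6 - 1 = 5)
(Z*(-28))*P(-3, 0) = (5*(-28))*(-2 + 4*(-3)) = -140*(-2 - 12) = -140*(-14) = 1960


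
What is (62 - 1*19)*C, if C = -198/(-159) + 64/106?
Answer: 4214/53 ≈ 79.509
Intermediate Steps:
C = 98/53 (C = -198*(-1/159) + 64*(1/106) = 66/53 + 32/53 = 98/53 ≈ 1.8491)
(62 - 1*19)*C = (62 - 1*19)*(98/53) = (62 - 19)*(98/53) = 43*(98/53) = 4214/53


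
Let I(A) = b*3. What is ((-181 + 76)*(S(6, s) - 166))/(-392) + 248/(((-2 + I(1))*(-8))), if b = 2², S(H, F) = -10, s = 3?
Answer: -3517/70 ≈ -50.243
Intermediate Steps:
b = 4
I(A) = 12 (I(A) = 4*3 = 12)
((-181 + 76)*(S(6, s) - 166))/(-392) + 248/(((-2 + I(1))*(-8))) = ((-181 + 76)*(-10 - 166))/(-392) + 248/(((-2 + 12)*(-8))) = -105*(-176)*(-1/392) + 248/((10*(-8))) = 18480*(-1/392) + 248/(-80) = -330/7 + 248*(-1/80) = -330/7 - 31/10 = -3517/70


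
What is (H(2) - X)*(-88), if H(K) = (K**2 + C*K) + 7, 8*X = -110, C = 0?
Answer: -2178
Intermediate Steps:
X = -55/4 (X = (1/8)*(-110) = -55/4 ≈ -13.750)
H(K) = 7 + K**2 (H(K) = (K**2 + 0*K) + 7 = (K**2 + 0) + 7 = K**2 + 7 = 7 + K**2)
(H(2) - X)*(-88) = ((7 + 2**2) - 1*(-55/4))*(-88) = ((7 + 4) + 55/4)*(-88) = (11 + 55/4)*(-88) = (99/4)*(-88) = -2178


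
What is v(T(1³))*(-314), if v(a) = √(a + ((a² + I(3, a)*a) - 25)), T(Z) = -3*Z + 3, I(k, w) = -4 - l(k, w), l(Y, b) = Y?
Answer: -1570*I ≈ -1570.0*I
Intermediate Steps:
I(k, w) = -4 - k
T(Z) = 3 - 3*Z
v(a) = √(-25 + a² - 6*a) (v(a) = √(a + ((a² + (-4 - 1*3)*a) - 25)) = √(a + ((a² + (-4 - 3)*a) - 25)) = √(a + ((a² - 7*a) - 25)) = √(a + (-25 + a² - 7*a)) = √(-25 + a² - 6*a))
v(T(1³))*(-314) = √(-25 + (3 - 3*1³)² - 6*(3 - 3*1³))*(-314) = √(-25 + (3 - 3*1)² - 6*(3 - 3*1))*(-314) = √(-25 + (3 - 3)² - 6*(3 - 3))*(-314) = √(-25 + 0² - 6*0)*(-314) = √(-25 + 0 + 0)*(-314) = √(-25)*(-314) = (5*I)*(-314) = -1570*I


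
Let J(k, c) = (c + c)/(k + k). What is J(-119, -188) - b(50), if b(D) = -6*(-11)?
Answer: -7666/119 ≈ -64.420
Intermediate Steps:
J(k, c) = c/k (J(k, c) = (2*c)/((2*k)) = (2*c)*(1/(2*k)) = c/k)
b(D) = 66
J(-119, -188) - b(50) = -188/(-119) - 1*66 = -188*(-1/119) - 66 = 188/119 - 66 = -7666/119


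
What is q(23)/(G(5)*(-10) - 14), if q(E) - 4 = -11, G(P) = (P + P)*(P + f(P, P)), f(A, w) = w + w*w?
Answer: 1/502 ≈ 0.0019920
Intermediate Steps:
f(A, w) = w + w²
G(P) = 2*P*(P + P*(1 + P)) (G(P) = (P + P)*(P + P*(1 + P)) = (2*P)*(P + P*(1 + P)) = 2*P*(P + P*(1 + P)))
q(E) = -7 (q(E) = 4 - 11 = -7)
q(23)/(G(5)*(-10) - 14) = -7/((2*5²*(2 + 5))*(-10) - 14) = -7/((2*25*7)*(-10) - 14) = -7/(350*(-10) - 14) = -7/(-3500 - 14) = -7/(-3514) = -7*(-1/3514) = 1/502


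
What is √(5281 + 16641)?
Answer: √21922 ≈ 148.06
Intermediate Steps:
√(5281 + 16641) = √21922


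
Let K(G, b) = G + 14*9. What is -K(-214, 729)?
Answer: 88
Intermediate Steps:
K(G, b) = 126 + G (K(G, b) = G + 126 = 126 + G)
-K(-214, 729) = -(126 - 214) = -1*(-88) = 88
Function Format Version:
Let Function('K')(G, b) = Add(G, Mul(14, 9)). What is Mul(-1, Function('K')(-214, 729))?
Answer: 88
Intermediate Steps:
Function('K')(G, b) = Add(126, G) (Function('K')(G, b) = Add(G, 126) = Add(126, G))
Mul(-1, Function('K')(-214, 729)) = Mul(-1, Add(126, -214)) = Mul(-1, -88) = 88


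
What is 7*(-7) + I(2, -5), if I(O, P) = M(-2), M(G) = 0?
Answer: -49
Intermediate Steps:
I(O, P) = 0
7*(-7) + I(2, -5) = 7*(-7) + 0 = -49 + 0 = -49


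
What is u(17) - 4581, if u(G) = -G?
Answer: -4598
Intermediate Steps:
u(17) - 4581 = -1*17 - 4581 = -17 - 4581 = -4598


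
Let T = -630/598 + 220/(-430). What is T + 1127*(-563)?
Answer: -8157799480/12857 ≈ -6.3450e+5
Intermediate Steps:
T = -20123/12857 (T = -630*1/598 + 220*(-1/430) = -315/299 - 22/43 = -20123/12857 ≈ -1.5651)
T + 1127*(-563) = -20123/12857 + 1127*(-563) = -20123/12857 - 634501 = -8157799480/12857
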